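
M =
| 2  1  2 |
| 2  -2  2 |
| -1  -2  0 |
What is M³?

[[-6, 0, 0], [0, -6, 0], [0, 0, -6]]

M² = [[4, -4, 6], [-2, 2, 0], [-6, 3, -6]]
M³ = [[-6, 0, 0], [0, -6, 0], [0, 0, -6]]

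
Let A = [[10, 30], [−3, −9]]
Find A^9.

[[10, 30], [−3, −9]]

A² = A (a projection; rank 1, trace 1), so A^9 = A.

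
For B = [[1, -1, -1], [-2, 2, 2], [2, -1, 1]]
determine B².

[[1, -2, -4], [-2, 4, 8], [6, -5, -3]]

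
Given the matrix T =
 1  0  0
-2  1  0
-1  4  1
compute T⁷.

[[1, 0, 0], [-14, 1, 0], [-175, 28, 1]]

T = I + N where N = [[0, 0, 0], [-2, 0, 0], [-1, 4, 0]] is strictly lower-triangular, so N³ = 0.
(I + N)⁷ = I + 7·N + 21·N² = [[1, 0, 0], [-14, 1, 0], [-175, 28, 1]].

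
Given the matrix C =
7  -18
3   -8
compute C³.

tr C = -1 and det C = -2, so the characteristic polynomial is λ² − (-1)λ + (-2) with roots -2 and 1.
Eigenvectors give P = [[-2, 3], [-1, 1]] with P⁻¹ = [[1, -3], [1, -2]], and C = P·diag(-2, 1)·P⁻¹.
Then C³ = P·diag(-8, 1)·P⁻¹ = [[16, 3], [8, 1]] · [[1, -3], [1, -2]] = [[19, -54], [9, -26]].

[[19, -54], [9, -26]]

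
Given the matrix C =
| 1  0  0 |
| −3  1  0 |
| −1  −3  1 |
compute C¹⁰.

C = I + N where N = [[0, 0, 0], [−3, 0, 0], [−1, −3, 0]] is strictly lower-triangular, so N³ = 0.
(I + N)¹⁰ = I + 10·N + 45·N² = [[1, 0, 0], [−30, 1, 0], [395, −30, 1]].

[[1, 0, 0], [−30, 1, 0], [395, −30, 1]]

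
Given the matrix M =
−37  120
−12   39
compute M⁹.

tr M = 2 and det M = −3, so the characteristic polynomial is λ² − (2)λ + (−3) with roots −1 and 3.
Eigenvectors give P = [[10, 3], [3, 1]] with P⁻¹ = [[1, −3], [−3, 10]], and M = P·diag(−1, 3)·P⁻¹.
Then M⁹ = P·diag(−1, 19683)·P⁻¹ = [[−10, 59049], [−3, 19683]] · [[1, −3], [−3, 10]] = [[−177157, 590520], [−59052, 196839]].

[[−177157, 590520], [−59052, 196839]]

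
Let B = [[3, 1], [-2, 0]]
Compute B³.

[[15, 7], [-14, -6]]

tr B = 3 and det B = 2, so the characteristic polynomial is λ² − (3)λ + (2) with roots 1 and 2.
Eigenvectors give P = [[-1, -1], [2, 1]] with P⁻¹ = [[1, 1], [-2, -1]], and B = P·diag(1, 2)·P⁻¹.
Then B³ = P·diag(1, 8)·P⁻¹ = [[-1, -8], [2, 8]] · [[1, 1], [-2, -1]] = [[15, 7], [-14, -6]].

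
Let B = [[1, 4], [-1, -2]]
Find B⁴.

B² = [[-3, -4], [1, 0]]
B³ = [[1, -4], [1, 4]]
B⁴ = [[5, 12], [-3, -4]]

[[5, 12], [-3, -4]]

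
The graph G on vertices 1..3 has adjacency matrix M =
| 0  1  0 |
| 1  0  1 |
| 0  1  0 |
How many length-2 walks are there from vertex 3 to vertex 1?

1

The number of length-2 walks from vertex 3 to vertex 1 is entry (3,1) of M^2, where M is the adjacency matrix.
M^2 = [[1, 0, 1], [0, 2, 0], [1, 0, 1]]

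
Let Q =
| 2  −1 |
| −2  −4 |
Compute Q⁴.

Q² = [[6, 2], [4, 18]]
Q³ = [[8, −14], [−28, −76]]
Q⁴ = [[44, 48], [96, 332]]

[[44, 48], [96, 332]]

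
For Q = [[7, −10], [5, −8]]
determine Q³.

[[43, −70], [35, −62]]

tr Q = −1 and det Q = −6, so the characteristic polynomial is λ² − (−1)λ + (−6) with roots −3 and 2.
Eigenvectors give P = [[1, −2], [1, −1]] with P⁻¹ = [[−1, 2], [−1, 1]], and Q = P·diag(−3, 2)·P⁻¹.
Then Q³ = P·diag(−27, 8)·P⁻¹ = [[−27, −16], [−27, −8]] · [[−1, 2], [−1, 1]] = [[43, −70], [35, −62]].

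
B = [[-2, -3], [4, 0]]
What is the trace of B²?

-20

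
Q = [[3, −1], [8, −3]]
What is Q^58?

[[1, 0], [0, 1]]

Q² = I (check: tr Q = 0 and det Q = −1), so Q^58 = I since 58 is even.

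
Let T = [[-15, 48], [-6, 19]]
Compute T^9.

[[-157455, 472368], [-59046, 177139]]

tr T = 4 and det T = 3, so the characteristic polynomial is λ² − (4)λ + (3) with roots 1 and 3.
Eigenvectors give P = [[3, -8], [1, -3]] with P⁻¹ = [[3, -8], [1, -3]], and T = P·diag(1, 3)·P⁻¹.
Then T^9 = P·diag(1, 19683)·P⁻¹ = [[3, -157464], [1, -59049]] · [[3, -8], [1, -3]] = [[-157455, 472368], [-59046, 177139]].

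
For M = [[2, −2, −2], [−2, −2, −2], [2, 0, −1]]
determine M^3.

[[12, −8, −10], [−4, −8, −18], [6, 4, 7]]

M^2 = [[4, 0, 2], [−4, 8, 10], [2, −4, −3]]
M^3 = [[12, −8, −10], [−4, −8, −18], [6, 4, 7]]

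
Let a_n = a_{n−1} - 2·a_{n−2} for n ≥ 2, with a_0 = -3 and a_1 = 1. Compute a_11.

With companion matrix A = [[1, -2], [1, 0]], [a_n, a_{n−1}]ᵀ = A·[a_{n−1}, a_{n−2}]ᵀ, so [a_11, a_10]ᵀ = A¹⁰·[a_1, a_0]ᵀ.
A¹⁰ = [[23, 22], [-11, 34]], giving [a_11, a_10]ᵀ = [[-43], [-113]].

-43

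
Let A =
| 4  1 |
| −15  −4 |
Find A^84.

[[1, 0], [0, 1]]

A² = I (check: tr A = 0 and det A = −1), so A^84 = I since 84 is even.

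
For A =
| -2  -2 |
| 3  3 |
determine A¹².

[[-2, -2], [3, 3]]

A² = A (a projection; rank 1, trace 1), so A¹² = A.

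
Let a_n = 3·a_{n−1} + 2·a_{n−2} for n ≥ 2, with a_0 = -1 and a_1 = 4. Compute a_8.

21590

With companion matrix M = [[3, 2], [1, 0]], [a_n, a_{n−1}]ᵀ = M·[a_{n−1}, a_{n−2}]ᵀ, so [a_8, a_7]ᵀ = M^7·[a_1, a_0]ᵀ.
M^7 = [[6279, 3526], [1763, 990]], giving [a_8, a_7]ᵀ = [[21590], [6062]].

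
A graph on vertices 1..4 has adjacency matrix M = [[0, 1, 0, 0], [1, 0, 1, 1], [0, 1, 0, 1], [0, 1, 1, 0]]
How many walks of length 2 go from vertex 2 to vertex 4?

The number of length-2 walks from vertex 2 to vertex 4 is entry (2,4) of M², where M is the adjacency matrix.
M² = [[1, 0, 1, 1], [0, 3, 1, 1], [1, 1, 2, 1], [1, 1, 1, 2]]

1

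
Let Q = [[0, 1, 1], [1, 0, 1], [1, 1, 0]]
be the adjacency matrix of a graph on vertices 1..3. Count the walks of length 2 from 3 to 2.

1

The number of length-2 walks from vertex 3 to vertex 2 is entry (3,2) of Q², where Q is the adjacency matrix.
Q² = [[2, 1, 1], [1, 2, 1], [1, 1, 2]]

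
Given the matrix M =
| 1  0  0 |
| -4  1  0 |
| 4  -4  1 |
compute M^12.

[[1, 0, 0], [-48, 1, 0], [1104, -48, 1]]

M = I + N where N = [[0, 0, 0], [-4, 0, 0], [4, -4, 0]] is strictly lower-triangular, so N^3 = 0.
(I + N)^12 = I + 12·N + 66·N^2 = [[1, 0, 0], [-48, 1, 0], [1104, -48, 1]].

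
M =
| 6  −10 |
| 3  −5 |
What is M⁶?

M² = M (a projection; rank 1, trace 1), so M⁶ = M.

[[6, −10], [3, −5]]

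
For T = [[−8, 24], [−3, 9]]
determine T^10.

T² = T (a projection; rank 1, trace 1), so T^10 = T.

[[−8, 24], [−3, 9]]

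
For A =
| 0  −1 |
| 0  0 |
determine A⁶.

A is strictly triangular, hence nilpotent: A² = 0, so A⁶ = 0.

[[0, 0], [0, 0]]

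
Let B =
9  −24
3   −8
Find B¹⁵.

[[9, −24], [3, −8]]

B² = B (a projection; rank 1, trace 1), so B¹⁵ = B.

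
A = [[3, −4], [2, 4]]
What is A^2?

[[1, −28], [14, 8]]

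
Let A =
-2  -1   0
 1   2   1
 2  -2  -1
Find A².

[[3, 0, -1], [2, 1, 1], [-8, -4, -1]]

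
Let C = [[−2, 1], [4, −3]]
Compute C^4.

C^2 = [[8, −5], [−20, 13]]
C^3 = [[−36, 23], [92, −59]]
C^4 = [[164, −105], [−420, 269]]

[[164, −105], [−420, 269]]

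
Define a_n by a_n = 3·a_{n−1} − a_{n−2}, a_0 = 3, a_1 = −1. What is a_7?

With companion matrix C = [[3, −1], [1, 0]], [a_n, a_{n−1}]ᵀ = C·[a_{n−1}, a_{n−2}]ᵀ, so [a_7, a_6]ᵀ = C^6·[a_1, a_0]ᵀ.
C^6 = [[377, −144], [144, −55]], giving [a_7, a_6]ᵀ = [[−809], [−309]].

−809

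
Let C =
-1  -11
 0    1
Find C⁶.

C² = I (check: tr C = 0 and det C = -1), so C⁶ = I since 6 is even.

[[1, 0], [0, 1]]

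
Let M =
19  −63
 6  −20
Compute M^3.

tr M = −1 and det M = −2, so the characteristic polynomial is λ² − (−1)λ + (−2) with roots 1 and −2.
Eigenvectors give P = [[−7, 3], [−2, 1]] with P⁻¹ = [[−1, 3], [−2, 7]], and M = P·diag(1, −2)·P⁻¹.
Then M^3 = P·diag(1, −8)·P⁻¹ = [[−7, −24], [−2, −8]] · [[−1, 3], [−2, 7]] = [[55, −189], [18, −62]].

[[55, −189], [18, −62]]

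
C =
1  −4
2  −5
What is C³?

[[25, −52], [26, −53]]

tr C = −4 and det C = 3, so the characteristic polynomial is λ² − (−4)λ + (3) with roots −3 and −1.
Eigenvectors give P = [[1, 2], [1, 1]] with P⁻¹ = [[−1, 2], [1, −1]], and C = P·diag(−3, −1)·P⁻¹.
Then C³ = P·diag(−27, −1)·P⁻¹ = [[−27, −2], [−27, −1]] · [[−1, 2], [1, −1]] = [[25, −52], [26, −53]].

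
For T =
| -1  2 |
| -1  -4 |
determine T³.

[[11, 38], [-19, -46]]

tr T = -5 and det T = 6, so the characteristic polynomial is λ² − (-5)λ + (6) with roots -2 and -3.
Eigenvectors give P = [[2, -1], [-1, 1]] with P⁻¹ = [[1, 1], [1, 2]], and T = P·diag(-2, -3)·P⁻¹.
Then T³ = P·diag(-8, -27)·P⁻¹ = [[-16, 27], [8, -27]] · [[1, 1], [1, 2]] = [[11, 38], [-19, -46]].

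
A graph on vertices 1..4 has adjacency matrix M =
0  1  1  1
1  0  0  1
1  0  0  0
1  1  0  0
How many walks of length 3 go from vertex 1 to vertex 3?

3

The number of length-3 walks from vertex 1 to vertex 3 is entry (1,3) of M³, where M is the adjacency matrix.
M² = [[3, 1, 0, 1], [1, 2, 1, 1], [0, 1, 1, 1], [1, 1, 1, 2]]
M³ = [[2, 4, 3, 4], [4, 2, 1, 3], [3, 1, 0, 1], [4, 3, 1, 2]]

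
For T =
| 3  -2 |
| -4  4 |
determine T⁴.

[[681, -574], [-1148, 968]]

T² = [[17, -14], [-28, 24]]
T³ = [[107, -90], [-180, 152]]
T⁴ = [[681, -574], [-1148, 968]]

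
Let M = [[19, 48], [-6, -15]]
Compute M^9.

tr M = 4 and det M = 3, so the characteristic polynomial is λ² − (4)λ + (3) with roots 3 and 1.
Eigenvectors give P = [[-3, -8], [1, 3]] with P⁻¹ = [[-3, -8], [1, 3]], and M = P·diag(3, 1)·P⁻¹.
Then M^9 = P·diag(19683, 1)·P⁻¹ = [[-59049, -8], [19683, 3]] · [[-3, -8], [1, 3]] = [[177139, 472368], [-59046, -157455]].

[[177139, 472368], [-59046, -157455]]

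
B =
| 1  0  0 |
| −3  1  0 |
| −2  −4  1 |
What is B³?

[[1, 0, 0], [−9, 1, 0], [30, −12, 1]]

B = I + N where N = [[0, 0, 0], [−3, 0, 0], [−2, −4, 0]] is strictly lower-triangular, so N³ = 0.
(I + N)³ = I + 3·N + 3·N² = [[1, 0, 0], [−9, 1, 0], [30, −12, 1]].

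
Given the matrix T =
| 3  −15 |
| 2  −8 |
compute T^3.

tr T = −5 and det T = 6, so the characteristic polynomial is λ² − (−5)λ + (6) with roots −3 and −2.
Eigenvectors give P = [[−5, 3], [−2, 1]] with P⁻¹ = [[1, −3], [2, −5]], and T = P·diag(−3, −2)·P⁻¹.
Then T^3 = P·diag(−27, −8)·P⁻¹ = [[135, −24], [54, −8]] · [[1, −3], [2, −5]] = [[87, −285], [38, −122]].

[[87, −285], [38, −122]]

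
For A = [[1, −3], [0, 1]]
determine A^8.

[[1, −24], [0, 1]]

A = I + N where N = [[0, −3], [0, 0]] is strictly upper-triangular, so N^2 = 0.
(I + N)^8 = I + 8·N = [[1, −24], [0, 1]].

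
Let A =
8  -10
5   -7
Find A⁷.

[[4502, -4630], [2315, -2443]]

tr A = 1 and det A = -6, so the characteristic polynomial is λ² − (1)λ + (-6) with roots -2 and 3.
Eigenvectors give P = [[-1, 2], [-1, 1]] with P⁻¹ = [[1, -2], [1, -1]], and A = P·diag(-2, 3)·P⁻¹.
Then A⁷ = P·diag(-128, 2187)·P⁻¹ = [[128, 4374], [128, 2187]] · [[1, -2], [1, -1]] = [[4502, -4630], [2315, -2443]].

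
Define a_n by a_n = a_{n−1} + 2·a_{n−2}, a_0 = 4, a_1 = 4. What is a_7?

340

With companion matrix T = [[1, 2], [1, 0]], [a_n, a_{n−1}]ᵀ = T·[a_{n−1}, a_{n−2}]ᵀ, so [a_7, a_6]ᵀ = T⁶·[a_1, a_0]ᵀ.
T⁶ = [[43, 42], [21, 22]], giving [a_7, a_6]ᵀ = [[340], [172]].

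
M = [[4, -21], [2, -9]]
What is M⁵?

[[1234, -4431], [422, -1509]]

tr M = -5 and det M = 6, so the characteristic polynomial is λ² − (-5)λ + (6) with roots -2 and -3.
Eigenvectors give P = [[7, 3], [2, 1]] with P⁻¹ = [[1, -3], [-2, 7]], and M = P·diag(-2, -3)·P⁻¹.
Then M⁵ = P·diag(-32, -243)·P⁻¹ = [[-224, -729], [-64, -243]] · [[1, -3], [-2, 7]] = [[1234, -4431], [422, -1509]].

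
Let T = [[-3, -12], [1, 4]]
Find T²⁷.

T² = T (a projection; rank 1, trace 1), so T²⁷ = T.

[[-3, -12], [1, 4]]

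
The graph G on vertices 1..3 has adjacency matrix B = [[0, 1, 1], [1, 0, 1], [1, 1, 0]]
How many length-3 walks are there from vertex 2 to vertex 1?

3

The number of length-3 walks from vertex 2 to vertex 1 is entry (2,1) of B³, where B is the adjacency matrix.
B² = [[2, 1, 1], [1, 2, 1], [1, 1, 2]]
B³ = [[2, 3, 3], [3, 2, 3], [3, 3, 2]]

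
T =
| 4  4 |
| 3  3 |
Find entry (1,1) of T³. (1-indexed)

196

T² = [[28, 28], [21, 21]]
T³ = [[196, 196], [147, 147]]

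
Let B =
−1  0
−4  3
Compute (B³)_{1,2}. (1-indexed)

0

tr B = 2 and det B = −3, so the characteristic polynomial is λ² − (2)λ + (−3) with roots 3 and −1.
Eigenvectors give P = [[0, 1], [−1, 1]] with P⁻¹ = [[1, −1], [1, 0]], and B = P·diag(3, −1)·P⁻¹.
Then B³ = P·diag(27, −1)·P⁻¹ = [[0, −1], [−27, −1]] · [[1, −1], [1, 0]] = [[−1, 0], [−28, 27]].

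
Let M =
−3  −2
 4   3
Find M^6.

[[1, 0], [0, 1]]

M² = I (check: tr M = 0 and det M = −1), so M^6 = I since 6 is even.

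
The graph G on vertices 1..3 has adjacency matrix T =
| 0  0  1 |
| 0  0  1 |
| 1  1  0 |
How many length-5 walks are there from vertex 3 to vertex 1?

4

The number of length-5 walks from vertex 3 to vertex 1 is entry (3,1) of T^5, where T is the adjacency matrix.
T^2 = [[1, 1, 0], [1, 1, 0], [0, 0, 2]]
T^3 = [[0, 0, 2], [0, 0, 2], [2, 2, 0]]
T^4 = [[2, 2, 0], [2, 2, 0], [0, 0, 4]]
T^5 = [[0, 0, 4], [0, 0, 4], [4, 4, 0]]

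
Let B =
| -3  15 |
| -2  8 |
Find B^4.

[[-309, 975], [-130, 406]]

tr B = 5 and det B = 6, so the characteristic polynomial is λ² − (5)λ + (6) with roots 3 and 2.
Eigenvectors give P = [[-5, 3], [-2, 1]] with P⁻¹ = [[1, -3], [2, -5]], and B = P·diag(3, 2)·P⁻¹.
Then B^4 = P·diag(81, 16)·P⁻¹ = [[-405, 48], [-162, 16]] · [[1, -3], [2, -5]] = [[-309, 975], [-130, 406]].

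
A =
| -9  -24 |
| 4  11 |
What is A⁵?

[[-489, -1464], [244, 731]]

tr A = 2 and det A = -3, so the characteristic polynomial is λ² − (2)λ + (-3) with roots 3 and -1.
Eigenvectors give P = [[-2, 3], [1, -1]] with P⁻¹ = [[1, 3], [1, 2]], and A = P·diag(3, -1)·P⁻¹.
Then A⁵ = P·diag(243, -1)·P⁻¹ = [[-486, -3], [243, 1]] · [[1, 3], [1, 2]] = [[-489, -1464], [244, 731]].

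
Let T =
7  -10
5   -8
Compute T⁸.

[[-6049, 12610], [-6305, 12866]]

tr T = -1 and det T = -6, so the characteristic polynomial is λ² − (-1)λ + (-6) with roots -3 and 2.
Eigenvectors give P = [[-1, -2], [-1, -1]] with P⁻¹ = [[1, -2], [-1, 1]], and T = P·diag(-3, 2)·P⁻¹.
Then T⁸ = P·diag(6561, 256)·P⁻¹ = [[-6561, -512], [-6561, -256]] · [[1, -2], [-1, 1]] = [[-6049, 12610], [-6305, 12866]].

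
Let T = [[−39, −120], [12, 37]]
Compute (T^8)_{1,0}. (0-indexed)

tr T = −2 and det T = −3, so the characteristic polynomial is λ² − (−2)λ + (−3) with roots 1 and −3.
Eigenvectors give P = [[−3, 10], [1, −3]] with P⁻¹ = [[3, 10], [1, 3]], and T = P·diag(1, −3)·P⁻¹.
Then T^8 = P·diag(1, 6561)·P⁻¹ = [[−3, 65610], [1, −19683]] · [[3, 10], [1, 3]] = [[65601, 196800], [−19680, −59039]].

−19680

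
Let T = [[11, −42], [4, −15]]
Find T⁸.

tr T = −4 and det T = 3, so the characteristic polynomial is λ² − (−4)λ + (3) with roots −1 and −3.
Eigenvectors give P = [[−7, −3], [−2, −1]] with P⁻¹ = [[−1, 3], [2, −7]], and T = P·diag(−1, −3)·P⁻¹.
Then T⁸ = P·diag(1, 6561)·P⁻¹ = [[−7, −19683], [−2, −6561]] · [[−1, 3], [2, −7]] = [[−39359, 137760], [−13120, 45921]].

[[−39359, 137760], [−13120, 45921]]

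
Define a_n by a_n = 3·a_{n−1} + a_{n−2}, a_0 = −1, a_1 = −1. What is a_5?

With companion matrix A = [[3, 1], [1, 0]], [a_n, a_{n−1}]ᵀ = A·[a_{n−1}, a_{n−2}]ᵀ, so [a_5, a_4]ᵀ = A⁴·[a_1, a_0]ᵀ.
A⁴ = [[109, 33], [33, 10]], giving [a_5, a_4]ᵀ = [[−142], [−43]].

−142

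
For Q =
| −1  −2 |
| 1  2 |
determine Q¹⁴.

[[−1, −2], [1, 2]]

Q² = Q (a projection; rank 1, trace 1), so Q¹⁴ = Q.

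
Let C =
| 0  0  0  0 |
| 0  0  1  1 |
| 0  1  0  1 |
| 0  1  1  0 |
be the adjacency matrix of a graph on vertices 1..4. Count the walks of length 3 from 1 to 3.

0

The number of length-3 walks from vertex 1 to vertex 3 is entry (1,3) of C³, where C is the adjacency matrix.
C² = [[0, 0, 0, 0], [0, 2, 1, 1], [0, 1, 2, 1], [0, 1, 1, 2]]
C³ = [[0, 0, 0, 0], [0, 2, 3, 3], [0, 3, 2, 3], [0, 3, 3, 2]]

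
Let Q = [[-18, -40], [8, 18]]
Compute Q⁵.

[[-288, -640], [128, 288]]

tr Q = 0 and det Q = -4, so the characteristic polynomial is λ² − (0)λ + (-4) with roots 2 and -2.
Eigenvectors give P = [[-2, 5], [1, -2]] with P⁻¹ = [[2, 5], [1, 2]], and Q = P·diag(2, -2)·P⁻¹.
Then Q⁵ = P·diag(32, -32)·P⁻¹ = [[-64, -160], [32, 64]] · [[2, 5], [1, 2]] = [[-288, -640], [128, 288]].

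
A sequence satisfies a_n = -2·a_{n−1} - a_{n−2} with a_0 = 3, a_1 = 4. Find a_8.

With companion matrix Q = [[-2, -1], [1, 0]], [a_n, a_{n−1}]ᵀ = Q·[a_{n−1}, a_{n−2}]ᵀ, so [a_8, a_7]ᵀ = Q⁷·[a_1, a_0]ᵀ.
Q⁷ = [[-8, -7], [7, 6]], giving [a_8, a_7]ᵀ = [[-53], [46]].

-53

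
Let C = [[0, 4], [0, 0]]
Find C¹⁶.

C is strictly triangular, hence nilpotent: C² = 0, so C¹⁶ = 0.

[[0, 0], [0, 0]]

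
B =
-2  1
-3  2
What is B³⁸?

[[1, 0], [0, 1]]

B² = I (check: tr B = 0 and det B = -1), so B³⁸ = I since 38 is even.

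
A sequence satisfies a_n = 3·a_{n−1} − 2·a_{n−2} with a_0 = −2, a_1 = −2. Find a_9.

With companion matrix C = [[3, −2], [1, 0]], [a_n, a_{n−1}]ᵀ = C·[a_{n−1}, a_{n−2}]ᵀ, so [a_9, a_8]ᵀ = C^8·[a_1, a_0]ᵀ.
C^8 = [[511, −510], [255, −254]], giving [a_9, a_8]ᵀ = [[−2], [−2]].

−2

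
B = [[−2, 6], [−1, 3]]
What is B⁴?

[[−2, 6], [−1, 3]]

B² = B (a projection; rank 1, trace 1), so B⁴ = B.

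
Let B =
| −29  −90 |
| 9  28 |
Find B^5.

tr B = −1 and det B = −2, so the characteristic polynomial is λ² − (−1)λ + (−2) with roots 1 and −2.
Eigenvectors give P = [[3, 10], [−1, −3]] with P⁻¹ = [[−3, −10], [1, 3]], and B = P·diag(1, −2)·P⁻¹.
Then B^5 = P·diag(1, −32)·P⁻¹ = [[3, −320], [−1, 96]] · [[−3, −10], [1, 3]] = [[−329, −990], [99, 298]].

[[−329, −990], [99, 298]]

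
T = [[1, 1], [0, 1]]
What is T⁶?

[[1, 6], [0, 1]]

T = I + N where N = [[0, 1], [0, 0]] is strictly upper-triangular, so N² = 0.
(I + N)⁶ = I + 6·N = [[1, 6], [0, 1]].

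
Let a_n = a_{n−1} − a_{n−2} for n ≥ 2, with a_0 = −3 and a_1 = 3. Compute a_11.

With companion matrix T = [[1, −1], [1, 0]], [a_n, a_{n−1}]ᵀ = T·[a_{n−1}, a_{n−2}]ᵀ, so [a_11, a_10]ᵀ = T^10·[a_1, a_0]ᵀ.
T^10 = [[−1, 1], [−1, 0]], giving [a_11, a_10]ᵀ = [[−6], [−3]].

−6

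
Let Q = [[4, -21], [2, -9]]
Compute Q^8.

tr Q = -5 and det Q = 6, so the characteristic polynomial is λ² − (-5)λ + (6) with roots -2 and -3.
Eigenvectors give P = [[7, 3], [2, 1]] with P⁻¹ = [[1, -3], [-2, 7]], and Q = P·diag(-2, -3)·P⁻¹.
Then Q^8 = P·diag(256, 6561)·P⁻¹ = [[1792, 19683], [512, 6561]] · [[1, -3], [-2, 7]] = [[-37574, 132405], [-12610, 44391]].

[[-37574, 132405], [-12610, 44391]]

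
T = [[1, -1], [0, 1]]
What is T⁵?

[[1, -5], [0, 1]]

T = I + N where N = [[0, -1], [0, 0]] is strictly upper-triangular, so N² = 0.
(I + N)⁵ = I + 5·N = [[1, -5], [0, 1]].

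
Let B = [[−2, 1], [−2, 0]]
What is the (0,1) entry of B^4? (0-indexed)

B^2 = [[2, −2], [4, −2]]
B^3 = [[0, 2], [−4, 4]]
B^4 = [[−4, 0], [0, −4]]

0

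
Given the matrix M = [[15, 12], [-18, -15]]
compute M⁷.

[[10935, 8748], [-13122, -10935]]

tr M = 0 and det M = -9, so the characteristic polynomial is λ² − (0)λ + (-9) with roots -3 and 3.
Eigenvectors give P = [[-2, -1], [3, 1]] with P⁻¹ = [[1, 1], [-3, -2]], and M = P·diag(-3, 3)·P⁻¹.
Then M⁷ = P·diag(-2187, 2187)·P⁻¹ = [[4374, -2187], [-6561, 2187]] · [[1, 1], [-3, -2]] = [[10935, 8748], [-13122, -10935]].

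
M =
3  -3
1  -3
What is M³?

M² = [[6, 0], [0, 6]]
M³ = [[18, -18], [6, -18]]

[[18, -18], [6, -18]]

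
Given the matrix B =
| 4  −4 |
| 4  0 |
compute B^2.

[[0, −16], [16, −16]]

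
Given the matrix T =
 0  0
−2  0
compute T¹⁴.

T is strictly triangular, hence nilpotent: T² = 0, so T¹⁴ = 0.

[[0, 0], [0, 0]]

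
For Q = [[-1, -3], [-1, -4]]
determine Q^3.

Q^2 = [[4, 15], [5, 19]]
Q^3 = [[-19, -72], [-24, -91]]

[[-19, -72], [-24, -91]]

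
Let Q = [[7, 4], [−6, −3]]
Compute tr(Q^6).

tr Q = 4 and det Q = 3, so the characteristic polynomial is λ² − (4)λ + (3) with roots 3 and 1.
Eigenvectors give P = [[−1, −2], [1, 3]] with P⁻¹ = [[−3, −2], [1, 1]], and Q = P·diag(3, 1)·P⁻¹.
Then Q^6 = P·diag(729, 1)·P⁻¹ = [[−729, −2], [729, 3]] · [[−3, −2], [1, 1]] = [[2185, 1456], [−2184, −1455]].

730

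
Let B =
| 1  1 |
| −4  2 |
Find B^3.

[[−15, 3], [−12, −12]]

B^2 = [[−3, 3], [−12, 0]]
B^3 = [[−15, 3], [−12, −12]]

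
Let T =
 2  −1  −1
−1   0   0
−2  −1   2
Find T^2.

[[7, −1, −4], [−2, 1, 1], [−7, 0, 6]]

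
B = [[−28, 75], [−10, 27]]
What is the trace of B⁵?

−211

tr B = −1 and det B = −6, so the characteristic polynomial is λ² − (−1)λ + (−6) with roots 2 and −3.
Eigenvectors give P = [[−5, 3], [−2, 1]] with P⁻¹ = [[1, −3], [2, −5]], and B = P·diag(2, −3)·P⁻¹.
Then B⁵ = P·diag(32, −243)·P⁻¹ = [[−160, −729], [−64, −243]] · [[1, −3], [2, −5]] = [[−1618, 4125], [−550, 1407]].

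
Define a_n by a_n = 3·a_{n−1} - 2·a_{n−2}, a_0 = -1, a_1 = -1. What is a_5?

With companion matrix B = [[3, -2], [1, 0]], [a_n, a_{n−1}]ᵀ = B·[a_{n−1}, a_{n−2}]ᵀ, so [a_5, a_4]ᵀ = B⁴·[a_1, a_0]ᵀ.
B⁴ = [[31, -30], [15, -14]], giving [a_5, a_4]ᵀ = [[-1], [-1]].

-1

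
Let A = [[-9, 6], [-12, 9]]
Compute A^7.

[[-6561, 4374], [-8748, 6561]]

tr A = 0 and det A = -9, so the characteristic polynomial is λ² − (0)λ + (-9) with roots -3 and 3.
Eigenvectors give P = [[1, -1], [1, -2]] with P⁻¹ = [[2, -1], [1, -1]], and A = P·diag(-3, 3)·P⁻¹.
Then A^7 = P·diag(-2187, 2187)·P⁻¹ = [[-2187, -2187], [-2187, -4374]] · [[2, -1], [1, -1]] = [[-6561, 4374], [-8748, 6561]].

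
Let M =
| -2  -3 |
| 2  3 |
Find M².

M² = M (a projection; rank 1, trace 1), so M² = M.

[[-2, -3], [2, 3]]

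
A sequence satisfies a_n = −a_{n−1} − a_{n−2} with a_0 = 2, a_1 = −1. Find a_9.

With companion matrix A = [[−1, −1], [1, 0]], [a_n, a_{n−1}]ᵀ = A·[a_{n−1}, a_{n−2}]ᵀ, so [a_9, a_8]ᵀ = A⁸·[a_1, a_0]ᵀ.
A⁸ = [[0, 1], [−1, −1]], giving [a_9, a_8]ᵀ = [[2], [−1]].

2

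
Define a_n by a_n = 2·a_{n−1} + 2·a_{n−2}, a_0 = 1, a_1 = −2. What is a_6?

−152

With companion matrix B = [[2, 2], [1, 0]], [a_n, a_{n−1}]ᵀ = B·[a_{n−1}, a_{n−2}]ᵀ, so [a_6, a_5]ᵀ = B^5·[a_1, a_0]ᵀ.
B^5 = [[120, 88], [44, 32]], giving [a_6, a_5]ᵀ = [[−152], [−56]].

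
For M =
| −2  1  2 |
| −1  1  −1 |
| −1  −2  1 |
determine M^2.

[[1, −5, −3], [2, 2, −4], [3, −5, 1]]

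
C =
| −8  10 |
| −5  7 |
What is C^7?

tr C = −1 and det C = −6, so the characteristic polynomial is λ² − (−1)λ + (−6) with roots 2 and −3.
Eigenvectors give P = [[−1, 2], [−1, 1]] with P⁻¹ = [[1, −2], [1, −1]], and C = P·diag(2, −3)·P⁻¹.
Then C^7 = P·diag(128, −2187)·P⁻¹ = [[−128, −4374], [−128, −2187]] · [[1, −2], [1, −1]] = [[−4502, 4630], [−2315, 2443]].

[[−4502, 4630], [−2315, 2443]]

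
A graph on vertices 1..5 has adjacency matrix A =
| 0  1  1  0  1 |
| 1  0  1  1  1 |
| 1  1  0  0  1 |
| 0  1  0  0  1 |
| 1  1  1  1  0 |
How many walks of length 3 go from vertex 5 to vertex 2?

9

The number of length-3 walks from vertex 5 to vertex 2 is entry (5,2) of A³, where A is the adjacency matrix.
A² = [[3, 2, 2, 2, 2], [2, 4, 2, 1, 3], [2, 2, 3, 2, 2], [2, 1, 2, 2, 1], [2, 3, 2, 1, 4]]
A³ = [[6, 9, 7, 4, 9], [9, 8, 9, 7, 9], [7, 9, 6, 4, 9], [4, 7, 4, 2, 7], [9, 9, 9, 7, 8]]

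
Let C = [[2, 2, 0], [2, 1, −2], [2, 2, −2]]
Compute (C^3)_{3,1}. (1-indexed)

12

C^2 = [[8, 6, −4], [2, 1, 2], [4, 2, 0]]
C^3 = [[20, 14, −4], [10, 9, −6], [12, 10, −4]]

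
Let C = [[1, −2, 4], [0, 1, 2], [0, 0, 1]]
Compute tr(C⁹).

3

C = I + N where N = [[0, −2, 4], [0, 0, 2], [0, 0, 0]] is strictly upper-triangular, so N³ = 0.
(I + N)⁹ = I + 9·N + 36·N² = [[1, −18, −108], [0, 1, 18], [0, 0, 1]].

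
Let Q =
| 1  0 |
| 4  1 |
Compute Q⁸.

[[1, 0], [32, 1]]

Q = I + N where N = [[0, 0], [4, 0]] is strictly lower-triangular, so N² = 0.
(I + N)⁸ = I + 8·N = [[1, 0], [32, 1]].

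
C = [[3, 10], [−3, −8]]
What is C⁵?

[[1023, 2110], [−633, −1298]]

tr C = −5 and det C = 6, so the characteristic polynomial is λ² − (−5)λ + (6) with roots −3 and −2.
Eigenvectors give P = [[5, 2], [−3, −1]] with P⁻¹ = [[−1, −2], [3, 5]], and C = P·diag(−3, −2)·P⁻¹.
Then C⁵ = P·diag(−243, −32)·P⁻¹ = [[−1215, −64], [729, 32]] · [[−1, −2], [3, 5]] = [[1023, 2110], [−633, −1298]].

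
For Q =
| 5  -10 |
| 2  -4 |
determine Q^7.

[[5, -10], [2, -4]]

Q² = Q (a projection; rank 1, trace 1), so Q^7 = Q.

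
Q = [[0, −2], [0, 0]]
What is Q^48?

[[0, 0], [0, 0]]

Q is strictly triangular, hence nilpotent: Q^2 = 0, so Q^48 = 0.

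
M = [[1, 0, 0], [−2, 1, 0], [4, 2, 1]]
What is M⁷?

[[1, 0, 0], [−14, 1, 0], [−56, 14, 1]]

M = I + N where N = [[0, 0, 0], [−2, 0, 0], [4, 2, 0]] is strictly lower-triangular, so N³ = 0.
(I + N)⁷ = I + 7·N + 21·N² = [[1, 0, 0], [−14, 1, 0], [−56, 14, 1]].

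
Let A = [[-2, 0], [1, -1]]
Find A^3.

[[-8, 0], [7, -1]]

tr A = -3 and det A = 2, so the characteristic polynomial is λ² − (-3)λ + (2) with roots -2 and -1.
Eigenvectors give P = [[-1, 0], [1, 1]] with P⁻¹ = [[-1, 0], [1, 1]], and A = P·diag(-2, -1)·P⁻¹.
Then A^3 = P·diag(-8, -1)·P⁻¹ = [[8, 0], [-8, -1]] · [[-1, 0], [1, 1]] = [[-8, 0], [7, -1]].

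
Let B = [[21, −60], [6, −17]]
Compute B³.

tr B = 4 and det B = 3, so the characteristic polynomial is λ² − (4)λ + (3) with roots 1 and 3.
Eigenvectors give P = [[−3, 10], [−1, 3]] with P⁻¹ = [[3, −10], [1, −3]], and B = P·diag(1, 3)·P⁻¹.
Then B³ = P·diag(1, 27)·P⁻¹ = [[−3, 270], [−1, 81]] · [[3, −10], [1, −3]] = [[261, −780], [78, −233]].

[[261, −780], [78, −233]]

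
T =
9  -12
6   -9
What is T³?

[[81, -108], [54, -81]]

tr T = 0 and det T = -9, so the characteristic polynomial is λ² − (0)λ + (-9) with roots -3 and 3.
Eigenvectors give P = [[1, -2], [1, -1]] with P⁻¹ = [[-1, 2], [-1, 1]], and T = P·diag(-3, 3)·P⁻¹.
Then T³ = P·diag(-27, 27)·P⁻¹ = [[-27, -54], [-27, -27]] · [[-1, 2], [-1, 1]] = [[81, -108], [54, -81]].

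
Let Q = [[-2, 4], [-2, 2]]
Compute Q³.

Q² = [[-4, 0], [0, -4]]
Q³ = [[8, -16], [8, -8]]

[[8, -16], [8, -8]]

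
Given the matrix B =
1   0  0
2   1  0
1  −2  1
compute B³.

B = I + N where N = [[0, 0, 0], [2, 0, 0], [1, −2, 0]] is strictly lower-triangular, so N³ = 0.
(I + N)³ = I + 3·N + 3·N² = [[1, 0, 0], [6, 1, 0], [−9, −6, 1]].

[[1, 0, 0], [6, 1, 0], [−9, −6, 1]]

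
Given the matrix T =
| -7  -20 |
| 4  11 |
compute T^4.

tr T = 4 and det T = 3, so the characteristic polynomial is λ² − (4)λ + (3) with roots 3 and 1.
Eigenvectors give P = [[-2, 5], [1, -2]] with P⁻¹ = [[2, 5], [1, 2]], and T = P·diag(3, 1)·P⁻¹.
Then T^4 = P·diag(81, 1)·P⁻¹ = [[-162, 5], [81, -2]] · [[2, 5], [1, 2]] = [[-319, -800], [160, 401]].

[[-319, -800], [160, 401]]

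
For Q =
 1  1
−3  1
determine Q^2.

[[−2, 2], [−6, −2]]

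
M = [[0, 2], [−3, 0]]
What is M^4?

M^2 = [[−6, 0], [0, −6]]
M^3 = [[0, −12], [18, 0]]
M^4 = [[36, 0], [0, 36]]

[[36, 0], [0, 36]]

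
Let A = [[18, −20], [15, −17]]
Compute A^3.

tr A = 1 and det A = −6, so the characteristic polynomial is λ² − (1)λ + (−6) with roots 3 and −2.
Eigenvectors give P = [[4, 1], [3, 1]] with P⁻¹ = [[1, −1], [−3, 4]], and A = P·diag(3, −2)·P⁻¹.
Then A^3 = P·diag(27, −8)·P⁻¹ = [[108, −8], [81, −8]] · [[1, −1], [−3, 4]] = [[132, −140], [105, −113]].

[[132, −140], [105, −113]]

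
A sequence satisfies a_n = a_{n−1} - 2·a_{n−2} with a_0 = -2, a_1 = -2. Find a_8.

34

With companion matrix B = [[1, -2], [1, 0]], [a_n, a_{n−1}]ᵀ = B·[a_{n−1}, a_{n−2}]ᵀ, so [a_8, a_7]ᵀ = B^7·[a_1, a_0]ᵀ.
B^7 = [[-3, -14], [7, -10]], giving [a_8, a_7]ᵀ = [[34], [6]].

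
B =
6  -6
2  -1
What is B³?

tr B = 5 and det B = 6, so the characteristic polynomial is λ² − (5)λ + (6) with roots 3 and 2.
Eigenvectors give P = [[2, -3], [1, -2]] with P⁻¹ = [[2, -3], [1, -2]], and B = P·diag(3, 2)·P⁻¹.
Then B³ = P·diag(27, 8)·P⁻¹ = [[54, -24], [27, -16]] · [[2, -3], [1, -2]] = [[84, -114], [38, -49]].

[[84, -114], [38, -49]]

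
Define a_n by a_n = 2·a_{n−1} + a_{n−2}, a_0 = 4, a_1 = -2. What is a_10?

With companion matrix C = [[2, 1], [1, 0]], [a_n, a_{n−1}]ᵀ = C·[a_{n−1}, a_{n−2}]ᵀ, so [a_10, a_9]ᵀ = C⁹·[a_1, a_0]ᵀ.
C⁹ = [[2378, 985], [985, 408]], giving [a_10, a_9]ᵀ = [[-816], [-338]].

-816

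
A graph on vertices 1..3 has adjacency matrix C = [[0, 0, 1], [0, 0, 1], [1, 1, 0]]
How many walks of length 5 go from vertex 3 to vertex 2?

4

The number of length-5 walks from vertex 3 to vertex 2 is entry (3,2) of C⁵, where C is the adjacency matrix.
C² = [[1, 1, 0], [1, 1, 0], [0, 0, 2]]
C³ = [[0, 0, 2], [0, 0, 2], [2, 2, 0]]
C⁴ = [[2, 2, 0], [2, 2, 0], [0, 0, 4]]
C⁵ = [[0, 0, 4], [0, 0, 4], [4, 4, 0]]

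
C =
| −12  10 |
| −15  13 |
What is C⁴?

tr C = 1 and det C = −6, so the characteristic polynomial is λ² − (1)λ + (−6) with roots 3 and −2.
Eigenvectors give P = [[−2, 1], [−3, 1]] with P⁻¹ = [[1, −1], [3, −2]], and C = P·diag(3, −2)·P⁻¹.
Then C⁴ = P·diag(81, 16)·P⁻¹ = [[−162, 16], [−243, 16]] · [[1, −1], [3, −2]] = [[−114, 130], [−195, 211]].

[[−114, 130], [−195, 211]]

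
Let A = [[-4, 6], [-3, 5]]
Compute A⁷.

tr A = 1 and det A = -2, so the characteristic polynomial is λ² − (1)λ + (-2) with roots 2 and -1.
Eigenvectors give P = [[1, 2], [1, 1]] with P⁻¹ = [[-1, 2], [1, -1]], and A = P·diag(2, -1)·P⁻¹.
Then A⁷ = P·diag(128, -1)·P⁻¹ = [[128, -2], [128, -1]] · [[-1, 2], [1, -1]] = [[-130, 258], [-129, 257]].

[[-130, 258], [-129, 257]]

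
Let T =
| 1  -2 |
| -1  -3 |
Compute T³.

[[-1, -18], [-9, -37]]

T² = [[3, 4], [2, 11]]
T³ = [[-1, -18], [-9, -37]]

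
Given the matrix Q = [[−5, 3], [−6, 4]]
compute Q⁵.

[[−65, 33], [−66, 34]]

tr Q = −1 and det Q = −2, so the characteristic polynomial is λ² − (−1)λ + (−2) with roots 1 and −2.
Eigenvectors give P = [[−1, 1], [−2, 1]] with P⁻¹ = [[1, −1], [2, −1]], and Q = P·diag(1, −2)·P⁻¹.
Then Q⁵ = P·diag(1, −32)·P⁻¹ = [[−1, −32], [−2, −32]] · [[1, −1], [2, −1]] = [[−65, 33], [−66, 34]].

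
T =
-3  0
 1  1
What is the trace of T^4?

T^2 = [[9, 0], [-2, 1]]
T^3 = [[-27, 0], [7, 1]]
T^4 = [[81, 0], [-20, 1]]

82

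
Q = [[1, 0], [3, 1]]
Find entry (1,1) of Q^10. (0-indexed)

Q = I + N where N = [[0, 0], [3, 0]] is strictly lower-triangular, so N^2 = 0.
(I + N)^10 = I + 10·N = [[1, 0], [30, 1]].

1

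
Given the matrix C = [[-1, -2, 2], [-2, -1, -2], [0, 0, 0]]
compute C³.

[[-13, -14, 2], [-14, -13, -2], [0, 0, 0]]

C² = [[5, 4, 2], [4, 5, -2], [0, 0, 0]]
C³ = [[-13, -14, 2], [-14, -13, -2], [0, 0, 0]]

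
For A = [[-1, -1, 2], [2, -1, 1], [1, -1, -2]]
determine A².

[[1, 0, -7], [-3, -2, 1], [-5, 2, 5]]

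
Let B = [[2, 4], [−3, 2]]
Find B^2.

[[−8, 16], [−12, −8]]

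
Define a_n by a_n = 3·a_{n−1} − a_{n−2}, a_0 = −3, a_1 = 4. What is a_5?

283

With companion matrix T = [[3, −1], [1, 0]], [a_n, a_{n−1}]ᵀ = T·[a_{n−1}, a_{n−2}]ᵀ, so [a_5, a_4]ᵀ = T⁴·[a_1, a_0]ᵀ.
T⁴ = [[55, −21], [21, −8]], giving [a_5, a_4]ᵀ = [[283], [108]].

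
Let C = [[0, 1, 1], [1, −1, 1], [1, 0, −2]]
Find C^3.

[[−2, 3, 3], [0, −2, 6], [6, −3, −11]]

C^2 = [[2, −1, −1], [0, 2, −2], [−2, 1, 5]]
C^3 = [[−2, 3, 3], [0, −2, 6], [6, −3, −11]]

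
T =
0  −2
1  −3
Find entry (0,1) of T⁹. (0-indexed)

tr T = −3 and det T = 2, so the characteristic polynomial is λ² − (−3)λ + (2) with roots −2 and −1.
Eigenvectors give P = [[1, 2], [1, 1]] with P⁻¹ = [[−1, 2], [1, −1]], and T = P·diag(−2, −1)·P⁻¹.
Then T⁹ = P·diag(−512, −1)·P⁻¹ = [[−512, −2], [−512, −1]] · [[−1, 2], [1, −1]] = [[510, −1022], [511, −1023]].

−1022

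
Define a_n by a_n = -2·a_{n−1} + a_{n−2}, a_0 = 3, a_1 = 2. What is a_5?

22

With companion matrix M = [[-2, 1], [1, 0]], [a_n, a_{n−1}]ᵀ = M·[a_{n−1}, a_{n−2}]ᵀ, so [a_5, a_4]ᵀ = M^4·[a_1, a_0]ᵀ.
M^4 = [[29, -12], [-12, 5]], giving [a_5, a_4]ᵀ = [[22], [-9]].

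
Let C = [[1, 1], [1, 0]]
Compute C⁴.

C² = [[2, 1], [1, 1]]
C³ = [[3, 2], [2, 1]]
C⁴ = [[5, 3], [3, 2]]

[[5, 3], [3, 2]]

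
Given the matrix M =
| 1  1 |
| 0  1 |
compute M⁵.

M = I + N where N = [[0, 1], [0, 0]] is strictly upper-triangular, so N² = 0.
(I + N)⁵ = I + 5·N = [[1, 5], [0, 1]].

[[1, 5], [0, 1]]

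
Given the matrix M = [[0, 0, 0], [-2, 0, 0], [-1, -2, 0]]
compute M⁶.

M is strictly triangular, hence nilpotent: M³ = 0, so M⁶ = 0.

[[0, 0, 0], [0, 0, 0], [0, 0, 0]]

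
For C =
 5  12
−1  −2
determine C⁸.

[[1021, 3060], [−255, −764]]

tr C = 3 and det C = 2, so the characteristic polynomial is λ² − (3)λ + (2) with roots 2 and 1.
Eigenvectors give P = [[4, −3], [−1, 1]] with P⁻¹ = [[1, 3], [1, 4]], and C = P·diag(2, 1)·P⁻¹.
Then C⁸ = P·diag(256, 1)·P⁻¹ = [[1024, −3], [−256, 1]] · [[1, 3], [1, 4]] = [[1021, 3060], [−255, −764]].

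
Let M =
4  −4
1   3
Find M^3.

[[20, −132], [33, −13]]

M^2 = [[12, −28], [7, 5]]
M^3 = [[20, −132], [33, −13]]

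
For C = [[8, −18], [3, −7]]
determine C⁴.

tr C = 1 and det C = −2, so the characteristic polynomial is λ² − (1)λ + (−2) with roots 2 and −1.
Eigenvectors give P = [[3, 2], [1, 1]] with P⁻¹ = [[1, −2], [−1, 3]], and C = P·diag(2, −1)·P⁻¹.
Then C⁴ = P·diag(16, 1)·P⁻¹ = [[48, 2], [16, 1]] · [[1, −2], [−1, 3]] = [[46, −90], [15, −29]].

[[46, −90], [15, −29]]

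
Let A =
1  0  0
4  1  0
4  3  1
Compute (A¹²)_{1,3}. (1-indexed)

0

A = I + N where N = [[0, 0, 0], [4, 0, 0], [4, 3, 0]] is strictly lower-triangular, so N³ = 0.
(I + N)¹² = I + 12·N + 66·N² = [[1, 0, 0], [48, 1, 0], [840, 36, 1]].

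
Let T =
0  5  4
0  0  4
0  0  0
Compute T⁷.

T is strictly triangular, hence nilpotent: T³ = 0, so T⁷ = 0.

[[0, 0, 0], [0, 0, 0], [0, 0, 0]]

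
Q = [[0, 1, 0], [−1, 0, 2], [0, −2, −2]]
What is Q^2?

[[−1, 0, 2], [0, −5, −4], [2, 4, 0]]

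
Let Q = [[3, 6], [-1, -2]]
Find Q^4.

[[3, 6], [-1, -2]]

Q² = Q (a projection; rank 1, trace 1), so Q^4 = Q.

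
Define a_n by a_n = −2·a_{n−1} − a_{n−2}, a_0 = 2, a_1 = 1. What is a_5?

With companion matrix M = [[−2, −1], [1, 0]], [a_n, a_{n−1}]ᵀ = M·[a_{n−1}, a_{n−2}]ᵀ, so [a_5, a_4]ᵀ = M^4·[a_1, a_0]ᵀ.
M^4 = [[5, 4], [−4, −3]], giving [a_5, a_4]ᵀ = [[13], [−10]].

13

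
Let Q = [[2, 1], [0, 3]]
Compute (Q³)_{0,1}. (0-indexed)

19

Q² = [[4, 5], [0, 9]]
Q³ = [[8, 19], [0, 27]]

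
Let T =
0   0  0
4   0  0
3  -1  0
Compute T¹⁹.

T is strictly triangular, hence nilpotent: T³ = 0, so T¹⁹ = 0.

[[0, 0, 0], [0, 0, 0], [0, 0, 0]]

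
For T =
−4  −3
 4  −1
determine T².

[[4, 15], [−20, −11]]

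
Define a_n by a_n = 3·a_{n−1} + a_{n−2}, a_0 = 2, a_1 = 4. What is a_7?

5476

With companion matrix T = [[3, 1], [1, 0]], [a_n, a_{n−1}]ᵀ = T·[a_{n−1}, a_{n−2}]ᵀ, so [a_7, a_6]ᵀ = T⁶·[a_1, a_0]ᵀ.
T⁶ = [[1189, 360], [360, 109]], giving [a_7, a_6]ᵀ = [[5476], [1658]].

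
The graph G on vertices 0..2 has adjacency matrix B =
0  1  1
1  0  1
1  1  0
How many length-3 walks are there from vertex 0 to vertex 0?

2

The number of length-3 walks from vertex 0 to vertex 0 is entry (0,0) of B³, where B is the adjacency matrix.
B² = [[2, 1, 1], [1, 2, 1], [1, 1, 2]]
B³ = [[2, 3, 3], [3, 2, 3], [3, 3, 2]]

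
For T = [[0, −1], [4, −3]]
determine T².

[[−4, 3], [−12, 5]]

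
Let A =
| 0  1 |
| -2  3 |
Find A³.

tr A = 3 and det A = 2, so the characteristic polynomial is λ² − (3)λ + (2) with roots 1 and 2.
Eigenvectors give P = [[1, -1], [1, -2]] with P⁻¹ = [[2, -1], [1, -1]], and A = P·diag(1, 2)·P⁻¹.
Then A³ = P·diag(1, 8)·P⁻¹ = [[1, -8], [1, -16]] · [[2, -1], [1, -1]] = [[-6, 7], [-14, 15]].

[[-6, 7], [-14, 15]]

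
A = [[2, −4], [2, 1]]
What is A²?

[[−4, −12], [6, −7]]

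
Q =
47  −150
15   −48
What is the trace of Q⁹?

tr Q = −1 and det Q = −6, so the characteristic polynomial is λ² − (−1)λ + (−6) with roots 2 and −3.
Eigenvectors give P = [[−10, 3], [−3, 1]] with P⁻¹ = [[−1, 3], [−3, 10]], and Q = P·diag(2, −3)·P⁻¹.
Then Q⁹ = P·diag(512, −19683)·P⁻¹ = [[−5120, −59049], [−1536, −19683]] · [[−1, 3], [−3, 10]] = [[182267, −605850], [60585, −201438]].

−19171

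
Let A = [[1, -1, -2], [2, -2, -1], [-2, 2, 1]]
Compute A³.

[[3, -3, -6], [6, -6, -3], [-6, 6, 3]]

A² = [[3, -3, -3], [0, 0, -3], [0, 0, 3]]
A³ = [[3, -3, -6], [6, -6, -3], [-6, 6, 3]]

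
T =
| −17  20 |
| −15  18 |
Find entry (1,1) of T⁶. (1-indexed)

−1931

tr T = 1 and det T = −6, so the characteristic polynomial is λ² − (1)λ + (−6) with roots 3 and −2.
Eigenvectors give P = [[1, 4], [1, 3]] with P⁻¹ = [[−3, 4], [1, −1]], and T = P·diag(3, −2)·P⁻¹.
Then T⁶ = P·diag(729, 64)·P⁻¹ = [[729, 256], [729, 192]] · [[−3, 4], [1, −1]] = [[−1931, 2660], [−1995, 2724]].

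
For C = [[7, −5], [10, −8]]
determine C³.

[[43, −35], [70, −62]]

tr C = −1 and det C = −6, so the characteristic polynomial is λ² − (−1)λ + (−6) with roots 2 and −3.
Eigenvectors give P = [[−1, 1], [−1, 2]] with P⁻¹ = [[−2, 1], [−1, 1]], and C = P·diag(2, −3)·P⁻¹.
Then C³ = P·diag(8, −27)·P⁻¹ = [[−8, −27], [−8, −54]] · [[−2, 1], [−1, 1]] = [[43, −35], [70, −62]].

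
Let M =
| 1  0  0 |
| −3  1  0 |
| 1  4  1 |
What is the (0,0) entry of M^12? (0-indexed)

1

M = I + N where N = [[0, 0, 0], [−3, 0, 0], [1, 4, 0]] is strictly lower-triangular, so N^3 = 0.
(I + N)^12 = I + 12·N + 66·N^2 = [[1, 0, 0], [−36, 1, 0], [−780, 48, 1]].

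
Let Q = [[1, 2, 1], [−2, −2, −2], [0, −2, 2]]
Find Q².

[[−3, −4, −1], [2, 4, −2], [4, 0, 8]]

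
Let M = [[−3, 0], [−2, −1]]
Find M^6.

[[729, 0], [728, 1]]

tr M = −4 and det M = 3, so the characteristic polynomial is λ² − (−4)λ + (3) with roots −1 and −3.
Eigenvectors give P = [[0, 1], [−1, 1]] with P⁻¹ = [[1, −1], [1, 0]], and M = P·diag(−1, −3)·P⁻¹.
Then M^6 = P·diag(1, 729)·P⁻¹ = [[0, 729], [−1, 729]] · [[1, −1], [1, 0]] = [[729, 0], [728, 1]].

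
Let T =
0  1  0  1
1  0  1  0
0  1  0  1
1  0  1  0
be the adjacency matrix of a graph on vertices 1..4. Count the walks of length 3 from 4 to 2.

0

The number of length-3 walks from vertex 4 to vertex 2 is entry (4,2) of T³, where T is the adjacency matrix.
T² = [[2, 0, 2, 0], [0, 2, 0, 2], [2, 0, 2, 0], [0, 2, 0, 2]]
T³ = [[0, 4, 0, 4], [4, 0, 4, 0], [0, 4, 0, 4], [4, 0, 4, 0]]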